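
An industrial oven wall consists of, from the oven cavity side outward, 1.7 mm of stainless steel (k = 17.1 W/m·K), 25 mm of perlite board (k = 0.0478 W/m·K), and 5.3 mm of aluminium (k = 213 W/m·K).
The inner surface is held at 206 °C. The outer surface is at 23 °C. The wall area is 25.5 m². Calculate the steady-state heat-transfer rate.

Q ≈ 8920 W

Series thermal resistances:
R_stainless steel = L/(kA) = 0.0017/(17.1×25.5) = 3.899×10^-6 K/W
R_perlite board = L/(kA) = 0.025/(0.0478×25.5) = 0.02051 K/W
R_aluminium = L/(kA) = 0.0053/(213×25.5) = 9.758×10^-7 K/W
R_total = 0.02052 K/W
Q = ΔT / R_total = 183 / 0.02052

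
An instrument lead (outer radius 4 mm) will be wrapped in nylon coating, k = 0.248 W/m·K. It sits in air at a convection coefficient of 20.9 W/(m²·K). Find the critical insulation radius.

For a cylinder r_cr = k/h = 0.248/20.9
r_cr = 11.9 mm; since the bare radius (4 mm) is below r_cr, adding a thin layer of insulation will *increase* heat loss.

r_cr ≈ 11.9 mm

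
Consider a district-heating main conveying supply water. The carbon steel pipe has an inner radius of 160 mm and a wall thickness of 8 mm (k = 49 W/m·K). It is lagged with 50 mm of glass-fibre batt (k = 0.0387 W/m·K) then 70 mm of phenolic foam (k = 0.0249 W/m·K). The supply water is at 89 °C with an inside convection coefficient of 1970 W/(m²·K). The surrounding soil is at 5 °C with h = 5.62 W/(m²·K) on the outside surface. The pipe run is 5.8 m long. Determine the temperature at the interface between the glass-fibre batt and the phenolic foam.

Cylindrical conduction, so R = ln(r₂/r₁)/(2πkL) per layer, in series:
R_inner film = 1/(h_i·2πr₁L) = 1/(1970×2π×0.16×5.8) = 8.706×10^-5 K/W
R_carbon steel pipe wall = ln(168/160)/(2π×49×5.8) = 2.732×10^-5 K/W
R_glass-fibre batt = ln(218/168)/(2π×0.0387×5.8) = 0.1847 K/W
R_phenolic foam = ln(288/218)/(2π×0.0249×5.8) = 0.3069 K/W
R_outer film = 1/(h_o·2πr_oL) = 1/(5.62×2π×0.288×5.8) = 0.01695 K/W
R_total = 0.5087 K/W
Q = ΔT/R_total = 84/0.5087
Q = 165 W
T_interface = T_inner − Q·ΣR(inner→interface) = 89 − 165×0.1848

T ≈ 58.5 °C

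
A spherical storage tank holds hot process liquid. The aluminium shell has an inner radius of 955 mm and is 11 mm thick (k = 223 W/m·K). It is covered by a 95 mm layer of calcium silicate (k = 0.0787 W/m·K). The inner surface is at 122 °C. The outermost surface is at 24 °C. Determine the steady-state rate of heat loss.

Spherical conduction: R = (1/r_in − 1/r_out)/(4πk) per layer; series-sum.
R_aluminium shell = (1/0.955 − 1/0.966)/(4π×223) = 4.255×10^-6 K/W
R_calcium silicate = (1/0.966 − 1/1.061)/(4π×0.0787) = 0.09372 K/W
R_total = 0.09373 K/W
Q = ΔT/R_total = 98/0.09373

Q ≈ 1050 W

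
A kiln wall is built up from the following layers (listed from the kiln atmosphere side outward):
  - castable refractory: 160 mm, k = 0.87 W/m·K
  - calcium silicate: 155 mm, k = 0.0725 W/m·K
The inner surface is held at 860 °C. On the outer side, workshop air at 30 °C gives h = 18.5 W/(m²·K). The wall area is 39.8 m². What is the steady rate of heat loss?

Q ≈ 13900 W

Model the wall as resistances in series:
R_castable refractory = L/(kA) = 0.16/(0.87×39.8) = 0.004621 K/W
R_calcium silicate = L/(kA) = 0.155/(0.0725×39.8) = 0.05372 K/W
R_outer film = 1/(h_o·A) = 1/(18.5×39.8) = 0.001358 K/W
R_total = 0.0597 K/W
Q = ΔT / R_total = 830 / 0.0597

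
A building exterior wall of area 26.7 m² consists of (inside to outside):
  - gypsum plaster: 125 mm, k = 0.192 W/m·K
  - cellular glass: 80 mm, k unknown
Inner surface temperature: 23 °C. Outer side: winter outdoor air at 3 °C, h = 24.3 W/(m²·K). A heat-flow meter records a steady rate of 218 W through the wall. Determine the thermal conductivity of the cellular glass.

Thermal resistances in series:
R_gypsum plaster = L/(kA) = 0.125/(0.192×26.7) = 0.02438 K/W
R_outer film = 1/(h_o·A) = 1/(24.3×26.7) = 0.001541 K/W
Sum of known resistances R_other = 0.02592 K/W
Total R = ΔT/Q = 20/218 = 0.09174 K/W
R_cellular glass = R_total − R_other = 0.06582 K/W
k = L/(R·A) = 0.08/(0.06582×26.7)

k ≈ 0.0455 W/(m·K)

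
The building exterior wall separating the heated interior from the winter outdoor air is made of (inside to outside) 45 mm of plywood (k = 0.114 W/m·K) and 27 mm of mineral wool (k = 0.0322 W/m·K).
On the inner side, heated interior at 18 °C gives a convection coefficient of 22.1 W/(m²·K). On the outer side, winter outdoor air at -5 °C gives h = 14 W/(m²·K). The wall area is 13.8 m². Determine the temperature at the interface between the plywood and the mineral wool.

Series thermal resistances:
R_inner film = 1/(h_i·A) = 1/(22.1×13.8) = 0.003279 K/W
R_plywood = L/(kA) = 0.045/(0.114×13.8) = 0.0286 K/W
R_mineral wool = L/(kA) = 0.027/(0.0322×13.8) = 0.06076 K/W
R_outer film = 1/(h_o·A) = 1/(14×13.8) = 0.005176 K/W
R_total = 0.09782 K/W;  Q = ΔT/R_total = 23/0.09782 = 235.1 W
T_interface = T_inner − Q·ΣR(inner→interface) = 18 − 235×0.03188

T ≈ 10.5 °C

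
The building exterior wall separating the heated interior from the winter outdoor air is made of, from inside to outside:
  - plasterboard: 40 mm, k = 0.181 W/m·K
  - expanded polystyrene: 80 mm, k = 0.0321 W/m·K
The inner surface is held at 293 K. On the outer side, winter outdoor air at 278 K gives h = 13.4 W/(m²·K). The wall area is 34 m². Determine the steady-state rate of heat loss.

Treating each layer as a thermal resistance in series:
R_plasterboard = L/(kA) = 0.04/(0.181×34) = 0.0065 K/W
R_expanded polystyrene = L/(kA) = 0.08/(0.0321×34) = 0.0733 K/W
R_outer film = 1/(h_o·A) = 1/(13.4×34) = 0.002195 K/W
R_total = 0.082 K/W
Q = ΔT / R_total = 15 / 0.082

Q ≈ 183 W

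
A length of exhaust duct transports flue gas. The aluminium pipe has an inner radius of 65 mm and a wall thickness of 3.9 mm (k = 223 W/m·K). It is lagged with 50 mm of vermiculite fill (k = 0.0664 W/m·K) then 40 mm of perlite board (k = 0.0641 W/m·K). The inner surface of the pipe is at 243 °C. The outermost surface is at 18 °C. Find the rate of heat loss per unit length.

q′ ≈ 111 W/m

Treating each annulus and film as a series resistance:
R_aluminium pipe wall = ln(68.9/65)/(2π×223×1) = 4.159×10^-5 K/W
R_vermiculite fill = ln(118.9/68.9)/(2π×0.0664×1) = 1.308 K/W
R_perlite board = ln(158.9/118.9)/(2π×0.0641×1) = 0.72 K/W
R_total = 2.028 K/W
Q = ΔT/R_total = 225/2.028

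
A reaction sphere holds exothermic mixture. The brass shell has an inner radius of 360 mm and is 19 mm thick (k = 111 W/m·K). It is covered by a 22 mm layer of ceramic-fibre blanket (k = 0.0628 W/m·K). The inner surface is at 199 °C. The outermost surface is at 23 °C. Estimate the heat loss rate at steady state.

For a spherical shell R = (1/r₁ − 1/r₂)/(4πk); film R = 1/(h·4πr²). In series:
R_brass shell = (1/0.36 − 1/0.379)/(4π×111) = 9.983×10^-5 K/W
R_ceramic-fibre blanket = (1/0.379 − 1/0.401)/(4π×0.0628) = 0.1834 K/W
R_total = 0.1835 K/W
Q = ΔT/R_total = 176/0.1835

Q ≈ 959 W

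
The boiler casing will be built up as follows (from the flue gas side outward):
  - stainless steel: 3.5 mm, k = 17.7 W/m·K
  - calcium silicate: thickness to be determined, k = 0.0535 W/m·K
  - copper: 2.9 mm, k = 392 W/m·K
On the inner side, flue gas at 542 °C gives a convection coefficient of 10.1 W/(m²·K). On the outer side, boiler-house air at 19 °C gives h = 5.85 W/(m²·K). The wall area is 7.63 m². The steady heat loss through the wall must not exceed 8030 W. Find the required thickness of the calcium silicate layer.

L ≈ 12.1 mm

Series thermal resistances:
R_inner film = 1/(h_i·A) = 1/(10.1×7.63) = 0.01298 K/W
R_stainless steel = L/(kA) = 0.0035/(17.7×7.63) = 2.592×10^-5 K/W
R_copper = L/(kA) = 0.0029/(392×7.63) = 9.696×10^-7 K/W
R_outer film = 1/(h_o·A) = 1/(5.85×7.63) = 0.0224 K/W
Sum of the known resistances R_other = 0.03541 K/W
Required total resistance R_tot = ΔT/Q_allow = 523/8030 = 0.06513 K/W
R_calcium silicate = R_tot − R_other = 0.02972 K/W
L = R·k·A = 0.02972×0.0535×7.63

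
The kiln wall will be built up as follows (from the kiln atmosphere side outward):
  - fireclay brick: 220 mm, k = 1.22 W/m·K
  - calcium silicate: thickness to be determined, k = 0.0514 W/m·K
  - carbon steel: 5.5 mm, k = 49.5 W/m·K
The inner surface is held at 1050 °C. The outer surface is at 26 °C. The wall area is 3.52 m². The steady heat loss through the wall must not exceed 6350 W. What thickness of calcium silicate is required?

Model the wall as resistances in series:
R_fireclay brick = L/(kA) = 0.22/(1.22×3.52) = 0.05123 K/W
R_carbon steel = L/(kA) = 0.0055/(49.5×3.52) = 3.157×10^-5 K/W
Sum of the known resistances R_other = 0.05126 K/W
Required total resistance R_tot = ΔT/Q_allow = 1024/6350 = 0.1613 K/W
R_calcium silicate = R_tot − R_other = 0.11 K/W
L = R·k·A = 0.11×0.0514×3.52

L ≈ 19.9 mm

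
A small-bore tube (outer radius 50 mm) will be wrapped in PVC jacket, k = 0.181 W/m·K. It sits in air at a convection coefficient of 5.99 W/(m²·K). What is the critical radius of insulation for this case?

For a cylinder r_cr = k/h = 0.181/5.99
r_cr = 30.2 mm; since the bare radius (50 mm) is above r_cr, any added insulation will reduce heat loss.

r_cr ≈ 30.2 mm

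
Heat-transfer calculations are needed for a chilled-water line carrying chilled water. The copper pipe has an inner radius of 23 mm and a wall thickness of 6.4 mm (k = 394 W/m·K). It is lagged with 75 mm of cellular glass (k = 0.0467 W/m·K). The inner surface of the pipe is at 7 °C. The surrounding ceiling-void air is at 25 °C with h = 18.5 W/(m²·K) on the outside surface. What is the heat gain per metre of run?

For a radial system each layer contributes R = ln(r_out/r_in)/(2πkL); films add R = 1/(hA).
R_copper pipe wall = ln(29.4/23)/(2π×394×1) = 9.917×10^-5 K/W
R_cellular glass = ln(104.4/29.4)/(2π×0.0467×1) = 4.319 K/W
R_outer film = 1/(h_o·2πr_oL) = 1/(18.5×2π×0.1044×1) = 0.0824 K/W
R_total = 4.401 K/W
Q = ΔT/R_total = 18/4.401

q′ ≈ 4.09 W/m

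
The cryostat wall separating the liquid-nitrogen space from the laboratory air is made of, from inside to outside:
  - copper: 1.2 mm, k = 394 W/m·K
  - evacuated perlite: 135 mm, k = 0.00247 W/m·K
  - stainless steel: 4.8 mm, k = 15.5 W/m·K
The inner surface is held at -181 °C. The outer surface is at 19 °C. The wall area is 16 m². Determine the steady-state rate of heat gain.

Series thermal resistances:
R_copper = L/(kA) = 0.0012/(394×16) = 1.904×10^-7 K/W
R_evacuated perlite = L/(kA) = 0.135/(0.00247×16) = 3.416 K/W
R_stainless steel = L/(kA) = 0.0048/(15.5×16) = 1.935×10^-5 K/W
R_total = 3.416 K/W
Q = ΔT / R_total = 200 / 3.416

Q ≈ 58.5 W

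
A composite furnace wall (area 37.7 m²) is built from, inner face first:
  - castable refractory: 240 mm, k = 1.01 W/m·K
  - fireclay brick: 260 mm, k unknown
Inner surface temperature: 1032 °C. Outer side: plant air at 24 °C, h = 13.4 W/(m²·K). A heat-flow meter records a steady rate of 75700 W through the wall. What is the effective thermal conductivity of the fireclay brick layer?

Model the wall as resistances in series:
R_castable refractory = L/(kA) = 0.24/(1.01×37.7) = 0.006303 K/W
R_outer film = 1/(h_o·A) = 1/(13.4×37.7) = 0.001979 K/W
Sum of known resistances R_other = 0.008283 K/W
Total R = ΔT/Q = 1008/75700 = 0.01332 K/W
R_fireclay brick = R_total − R_other = 0.005033 K/W
k = L/(R·A) = 0.26/(0.005033×37.7)

k ≈ 1.37 W/(m·K)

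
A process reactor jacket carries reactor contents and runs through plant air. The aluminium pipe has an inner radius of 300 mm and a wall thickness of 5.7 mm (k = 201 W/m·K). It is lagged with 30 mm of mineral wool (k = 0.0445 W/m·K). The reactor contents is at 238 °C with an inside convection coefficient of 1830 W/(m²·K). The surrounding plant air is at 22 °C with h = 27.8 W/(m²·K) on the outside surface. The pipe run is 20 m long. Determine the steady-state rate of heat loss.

Treating each annulus and film as a series resistance:
R_inner film = 1/(h_i·2πr₁L) = 1/(1830×2π×0.3×20) = 1.449×10^-5 K/W
R_aluminium pipe wall = ln(305.7/300)/(2π×201×20) = 7.452×10^-7 K/W
R_mineral wool = ln(335.7/305.7)/(2π×0.0445×20) = 0.01674 K/W
R_outer film = 1/(h_o·2πr_oL) = 1/(27.8×2π×0.3357×20) = 8.527×10^-4 K/W
R_total = 0.01761 K/W
Q = ΔT/R_total = 216/0.01761

Q ≈ 12300 W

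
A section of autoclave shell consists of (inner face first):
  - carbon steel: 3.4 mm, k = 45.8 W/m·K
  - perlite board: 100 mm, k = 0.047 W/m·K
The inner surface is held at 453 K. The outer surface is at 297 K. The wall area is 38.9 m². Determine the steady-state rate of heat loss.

Thermal resistances in series:
R_carbon steel = L/(kA) = 0.0034/(45.8×38.9) = 1.908×10^-6 K/W
R_perlite board = L/(kA) = 0.1/(0.047×38.9) = 0.0547 K/W
R_total = 0.0547 K/W
Q = ΔT / R_total = 156 / 0.0547

Q ≈ 2850 W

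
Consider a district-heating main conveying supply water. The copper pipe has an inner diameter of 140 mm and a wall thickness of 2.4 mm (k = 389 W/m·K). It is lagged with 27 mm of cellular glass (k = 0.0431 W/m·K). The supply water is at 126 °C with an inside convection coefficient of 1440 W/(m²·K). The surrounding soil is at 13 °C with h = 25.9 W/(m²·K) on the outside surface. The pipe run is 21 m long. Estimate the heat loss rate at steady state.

For a radial system each layer contributes R = ln(r_out/r_in)/(2πkL); films add R = 1/(hA).
R_inner film = 1/(h_i·2πr₁L) = 1/(1440×2π×0.07×21) = 7.519×10^-5 K/W
R_copper pipe wall = ln(72.4/70)/(2π×389×21) = 6.568×10^-7 K/W
R_cellular glass = ln(99.4/72.4)/(2π×0.0431×21) = 0.05573 K/W
R_outer film = 1/(h_o·2πr_oL) = 1/(25.9×2π×0.0994×21) = 0.002944 K/W
R_total = 0.05875 K/W
Q = ΔT/R_total = 113/0.05875

Q ≈ 1920 W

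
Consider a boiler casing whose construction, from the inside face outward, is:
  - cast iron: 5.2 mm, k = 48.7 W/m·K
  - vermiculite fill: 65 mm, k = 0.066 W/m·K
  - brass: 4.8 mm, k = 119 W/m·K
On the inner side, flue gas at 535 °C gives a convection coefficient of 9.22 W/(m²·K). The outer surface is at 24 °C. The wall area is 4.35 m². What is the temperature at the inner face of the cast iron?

Series thermal resistances:
R_inner film = 1/(h_i·A) = 1/(9.22×4.35) = 0.02493 K/W
R_cast iron = L/(kA) = 0.0052/(48.7×4.35) = 2.455×10^-5 K/W
R_vermiculite fill = L/(kA) = 0.065/(0.066×4.35) = 0.2264 K/W
R_brass = L/(kA) = 0.0048/(119×4.35) = 9.273×10^-6 K/W
R_total = 0.2514 K/W;  Q = ΔT/R_total = 511/0.2514 = 2033 W
T_interface = T_inner − Q·ΣR(inner→interface) = 535 − 2030×0.02493

T ≈ 484 °C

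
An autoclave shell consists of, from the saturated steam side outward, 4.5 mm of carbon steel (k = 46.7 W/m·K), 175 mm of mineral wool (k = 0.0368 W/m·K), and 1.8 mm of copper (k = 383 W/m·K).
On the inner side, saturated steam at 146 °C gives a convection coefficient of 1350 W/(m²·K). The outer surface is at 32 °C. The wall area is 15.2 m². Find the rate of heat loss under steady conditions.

Series thermal resistances:
R_inner film = 1/(h_i·A) = 1/(1350×15.2) = 4.873×10^-5 K/W
R_carbon steel = L/(kA) = 0.0045/(46.7×15.2) = 6.339×10^-6 K/W
R_mineral wool = L/(kA) = 0.175/(0.0368×15.2) = 0.3129 K/W
R_copper = L/(kA) = 0.0018/(383×15.2) = 3.092×10^-7 K/W
R_total = 0.3129 K/W
Q = ΔT / R_total = 114 / 0.3129

Q ≈ 364 W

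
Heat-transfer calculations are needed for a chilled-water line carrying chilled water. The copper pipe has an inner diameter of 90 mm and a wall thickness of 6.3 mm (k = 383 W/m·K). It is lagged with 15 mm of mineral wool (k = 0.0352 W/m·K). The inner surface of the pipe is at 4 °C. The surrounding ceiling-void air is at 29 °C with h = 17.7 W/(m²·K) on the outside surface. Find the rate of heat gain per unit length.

q′ ≈ 19.3 W/m

Radial resistances (cylindrical: R_cond = ln(r_o/r_i)/(2πkL), R_conv = 1/(h·2πrL)):
R_copper pipe wall = ln(51.3/45)/(2π×383×1) = 5.445×10^-5 K/W
R_mineral wool = ln(66.3/51.3)/(2π×0.0352×1) = 1.16 K/W
R_outer film = 1/(h_o·2πr_oL) = 1/(17.7×2π×0.0663×1) = 0.1356 K/W
R_total = 1.295 K/W
Q = ΔT/R_total = 25/1.295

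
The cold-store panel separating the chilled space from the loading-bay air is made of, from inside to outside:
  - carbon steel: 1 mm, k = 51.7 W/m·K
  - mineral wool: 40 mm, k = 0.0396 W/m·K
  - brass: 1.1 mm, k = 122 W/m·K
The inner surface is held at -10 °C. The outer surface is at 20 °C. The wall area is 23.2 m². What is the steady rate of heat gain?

Q ≈ 689 W

Thermal resistances in series:
R_carbon steel = L/(kA) = 0.001/(51.7×23.2) = 8.337×10^-7 K/W
R_mineral wool = L/(kA) = 0.04/(0.0396×23.2) = 0.04354 K/W
R_brass = L/(kA) = 0.0011/(122×23.2) = 3.886×10^-7 K/W
R_total = 0.04354 K/W
Q = ΔT / R_total = 30 / 0.04354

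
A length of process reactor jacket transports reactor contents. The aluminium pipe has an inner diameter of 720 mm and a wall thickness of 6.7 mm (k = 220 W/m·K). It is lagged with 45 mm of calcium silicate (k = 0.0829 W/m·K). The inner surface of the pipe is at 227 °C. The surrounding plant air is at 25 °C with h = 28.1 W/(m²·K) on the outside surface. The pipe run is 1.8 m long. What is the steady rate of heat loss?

Q ≈ 1540 W

For a radial system each layer contributes R = ln(r_out/r_in)/(2πkL); films add R = 1/(hA).
R_aluminium pipe wall = ln(366.7/360)/(2π×220×1.8) = 7.411×10^-6 K/W
R_calcium silicate = ln(411.7/366.7)/(2π×0.0829×1.8) = 0.1235 K/W
R_outer film = 1/(h_o·2πr_oL) = 1/(28.1×2π×0.4117×1.8) = 0.007643 K/W
R_total = 0.1311 K/W
Q = ΔT/R_total = 202/0.1311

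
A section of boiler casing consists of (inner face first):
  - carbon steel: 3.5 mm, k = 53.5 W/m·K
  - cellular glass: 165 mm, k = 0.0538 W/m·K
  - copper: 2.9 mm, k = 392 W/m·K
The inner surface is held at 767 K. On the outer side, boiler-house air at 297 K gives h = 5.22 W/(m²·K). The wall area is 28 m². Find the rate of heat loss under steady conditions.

Series thermal resistances:
R_carbon steel = L/(kA) = 0.0035/(53.5×28) = 2.336×10^-6 K/W
R_cellular glass = L/(kA) = 0.165/(0.0538×28) = 0.1095 K/W
R_copper = L/(kA) = 0.0029/(392×28) = 2.642×10^-7 K/W
R_outer film = 1/(h_o·A) = 1/(5.22×28) = 0.006842 K/W
R_total = 0.1164 K/W
Q = ΔT / R_total = 470 / 0.1164

Q ≈ 4040 W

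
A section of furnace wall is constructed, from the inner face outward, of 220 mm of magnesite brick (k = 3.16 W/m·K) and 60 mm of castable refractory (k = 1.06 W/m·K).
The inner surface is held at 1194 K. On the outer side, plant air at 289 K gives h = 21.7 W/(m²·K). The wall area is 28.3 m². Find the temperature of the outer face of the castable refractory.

Using the resistance-network approach (series):
R_magnesite brick = L/(kA) = 0.22/(3.16×28.3) = 0.00246 K/W
R_castable refractory = L/(kA) = 0.06/(1.06×28.3) = 0.002 K/W
R_outer film = 1/(h_o·A) = 1/(21.7×28.3) = 0.001628 K/W
R_total = 0.006089 K/W;  Q = ΔT/R_total = 905/0.006089 = 148600 W
T_interface = T_inner − Q·ΣR(inner→interface) = 1194 − 149000×0.00446

T ≈ 531 K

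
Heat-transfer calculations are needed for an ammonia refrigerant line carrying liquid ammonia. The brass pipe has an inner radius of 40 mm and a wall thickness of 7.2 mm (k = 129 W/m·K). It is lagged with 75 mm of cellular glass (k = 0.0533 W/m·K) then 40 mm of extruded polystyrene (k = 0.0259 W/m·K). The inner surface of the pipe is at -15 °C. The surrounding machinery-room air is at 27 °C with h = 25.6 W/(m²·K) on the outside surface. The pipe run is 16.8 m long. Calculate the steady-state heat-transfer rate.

For a radial system each layer contributes R = ln(r_out/r_in)/(2πkL); films add R = 1/(hA).
R_brass pipe wall = ln(47.2/40)/(2π×129×16.8) = 1.216×10^-5 K/W
R_cellular glass = ln(122.2/47.2)/(2π×0.0533×16.8) = 0.1691 K/W
R_extruded polystyrene = ln(162.2/122.2)/(2π×0.0259×16.8) = 0.1036 K/W
R_outer film = 1/(h_o·2πr_oL) = 1/(25.6×2π×0.1622×16.8) = 0.002281 K/W
R_total = 0.2749 K/W
Q = ΔT/R_total = 42/0.2749

Q ≈ 153 W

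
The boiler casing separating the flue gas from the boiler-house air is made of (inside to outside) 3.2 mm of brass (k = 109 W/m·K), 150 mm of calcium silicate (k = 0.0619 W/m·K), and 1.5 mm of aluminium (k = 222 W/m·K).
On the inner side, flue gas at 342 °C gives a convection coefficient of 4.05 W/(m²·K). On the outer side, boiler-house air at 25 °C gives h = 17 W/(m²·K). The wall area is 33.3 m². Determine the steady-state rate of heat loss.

Q ≈ 3870 W

Series thermal resistances:
R_inner film = 1/(h_i·A) = 1/(4.05×33.3) = 0.007415 K/W
R_brass = L/(kA) = 0.0032/(109×33.3) = 8.816×10^-7 K/W
R_calcium silicate = L/(kA) = 0.15/(0.0619×33.3) = 0.07277 K/W
R_aluminium = L/(kA) = 0.0015/(222×33.3) = 2.029×10^-7 K/W
R_outer film = 1/(h_o·A) = 1/(17×33.3) = 0.001766 K/W
R_total = 0.08195 K/W
Q = ΔT / R_total = 317 / 0.08195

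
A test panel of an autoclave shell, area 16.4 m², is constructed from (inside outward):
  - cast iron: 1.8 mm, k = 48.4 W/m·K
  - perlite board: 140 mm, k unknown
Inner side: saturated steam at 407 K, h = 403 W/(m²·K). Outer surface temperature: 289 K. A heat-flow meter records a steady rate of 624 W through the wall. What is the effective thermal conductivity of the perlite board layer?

k ≈ 0.0452 W/(m·K)

Using the resistance-network approach (series):
R_inner film = 1/(h_i·A) = 1/(403×16.4) = 1.513×10^-4 K/W
R_cast iron = L/(kA) = 0.0018/(48.4×16.4) = 2.268×10^-6 K/W
Sum of known resistances R_other = 1.536×10^-4 K/W
Total R = ΔT/Q = 118/624 = 0.1891 K/W
R_perlite board = R_total − R_other = 0.1889 K/W
k = L/(R·A) = 0.14/(0.1889×16.4)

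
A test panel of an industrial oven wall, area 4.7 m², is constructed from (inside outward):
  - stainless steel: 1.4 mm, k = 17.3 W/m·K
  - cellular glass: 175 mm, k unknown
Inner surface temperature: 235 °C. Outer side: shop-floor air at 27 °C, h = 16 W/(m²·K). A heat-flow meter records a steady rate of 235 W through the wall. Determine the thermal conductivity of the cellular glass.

k ≈ 0.0427 W/(m·K)

Series thermal resistances:
R_stainless steel = L/(kA) = 0.0014/(17.3×4.7) = 1.722×10^-5 K/W
R_outer film = 1/(h_o·A) = 1/(16×4.7) = 0.0133 K/W
Sum of known resistances R_other = 0.01332 K/W
Total R = ΔT/Q = 208/235 = 0.8851 K/W
R_cellular glass = R_total − R_other = 0.8718 K/W
k = L/(R·A) = 0.175/(0.8718×4.7)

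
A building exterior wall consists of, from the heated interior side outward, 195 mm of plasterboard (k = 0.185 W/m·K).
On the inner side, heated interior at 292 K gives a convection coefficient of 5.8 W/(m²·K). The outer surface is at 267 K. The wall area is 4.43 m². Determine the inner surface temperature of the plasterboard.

T ≈ 288 K

Treating each layer as a thermal resistance in series:
R_inner film = 1/(h_i·A) = 1/(5.8×4.43) = 0.03892 K/W
R_plasterboard = L/(kA) = 0.195/(0.185×4.43) = 0.2379 K/W
R_total = 0.2769 K/W;  Q = ΔT/R_total = 25/0.2769 = 90.3 W
T_interface = T_inner − Q·ΣR(inner→interface) = 292 − 90.3×0.03892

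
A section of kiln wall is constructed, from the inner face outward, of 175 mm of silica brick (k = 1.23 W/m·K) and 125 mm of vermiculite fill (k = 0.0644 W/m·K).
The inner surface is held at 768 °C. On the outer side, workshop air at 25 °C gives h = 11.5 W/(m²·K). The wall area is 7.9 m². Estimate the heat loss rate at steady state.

Q ≈ 2700 W

Model the wall as resistances in series:
R_silica brick = L/(kA) = 0.175/(1.23×7.9) = 0.01801 K/W
R_vermiculite fill = L/(kA) = 0.125/(0.0644×7.9) = 0.2457 K/W
R_outer film = 1/(h_o·A) = 1/(11.5×7.9) = 0.01101 K/W
R_total = 0.2747 K/W
Q = ΔT / R_total = 743 / 0.2747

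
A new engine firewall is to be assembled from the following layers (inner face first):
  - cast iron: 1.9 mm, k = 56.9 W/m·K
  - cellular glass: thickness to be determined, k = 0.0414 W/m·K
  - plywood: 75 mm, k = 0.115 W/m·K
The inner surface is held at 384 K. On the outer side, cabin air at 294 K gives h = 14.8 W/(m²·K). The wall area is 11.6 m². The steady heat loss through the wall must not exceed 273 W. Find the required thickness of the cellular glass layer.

Model the wall as resistances in series:
R_cast iron = L/(kA) = 0.0019/(56.9×11.6) = 2.879×10^-6 K/W
R_plywood = L/(kA) = 0.075/(0.115×11.6) = 0.05622 K/W
R_outer film = 1/(h_o·A) = 1/(14.8×11.6) = 0.005825 K/W
Sum of the known resistances R_other = 0.06205 K/W
Required total resistance R_tot = ΔT/Q_allow = 90/273 = 0.3297 K/W
R_cellular glass = R_tot − R_other = 0.2676 K/W
L = R·k·A = 0.2676×0.0414×11.6

L ≈ 129 mm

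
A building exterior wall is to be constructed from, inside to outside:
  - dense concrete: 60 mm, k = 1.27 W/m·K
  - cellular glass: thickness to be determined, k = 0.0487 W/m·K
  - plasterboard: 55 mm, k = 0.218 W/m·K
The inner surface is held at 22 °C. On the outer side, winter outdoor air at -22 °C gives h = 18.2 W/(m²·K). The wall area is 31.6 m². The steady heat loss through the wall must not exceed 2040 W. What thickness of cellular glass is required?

L ≈ 15.9 mm

Series thermal resistances:
R_dense concrete = L/(kA) = 0.06/(1.27×31.6) = 0.001495 K/W
R_plasterboard = L/(kA) = 0.055/(0.218×31.6) = 0.007984 K/W
R_outer film = 1/(h_o·A) = 1/(18.2×31.6) = 0.001739 K/W
Sum of the known resistances R_other = 0.01122 K/W
Required total resistance R_tot = ΔT/Q_allow = 44/2040 = 0.02157 K/W
R_cellular glass = R_tot − R_other = 0.01035 K/W
L = R·k·A = 0.01035×0.0487×31.6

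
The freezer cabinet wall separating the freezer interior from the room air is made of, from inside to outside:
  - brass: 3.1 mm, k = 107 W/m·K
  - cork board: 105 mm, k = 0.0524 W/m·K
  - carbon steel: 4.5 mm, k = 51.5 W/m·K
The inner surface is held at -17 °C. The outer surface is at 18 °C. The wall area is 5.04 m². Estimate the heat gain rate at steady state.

Q ≈ 88 W

Series thermal resistances:
R_brass = L/(kA) = 0.0031/(107×5.04) = 5.748×10^-6 K/W
R_cork board = L/(kA) = 0.105/(0.0524×5.04) = 0.3976 K/W
R_carbon steel = L/(kA) = 0.0045/(51.5×5.04) = 1.734×10^-5 K/W
R_total = 0.3976 K/W
Q = ΔT / R_total = 35 / 0.3976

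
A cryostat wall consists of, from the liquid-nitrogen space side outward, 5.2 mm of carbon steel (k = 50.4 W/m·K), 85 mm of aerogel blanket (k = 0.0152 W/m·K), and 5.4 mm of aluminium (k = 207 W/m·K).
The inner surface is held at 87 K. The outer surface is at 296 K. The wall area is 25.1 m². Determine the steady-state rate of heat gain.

Model the wall as resistances in series:
R_carbon steel = L/(kA) = 0.0052/(50.4×25.1) = 4.111×10^-6 K/W
R_aerogel blanket = L/(kA) = 0.085/(0.0152×25.1) = 0.2228 K/W
R_aluminium = L/(kA) = 0.0054/(207×25.1) = 1.039×10^-6 K/W
R_total = 0.2228 K/W
Q = ΔT / R_total = 209 / 0.2228

Q ≈ 938 W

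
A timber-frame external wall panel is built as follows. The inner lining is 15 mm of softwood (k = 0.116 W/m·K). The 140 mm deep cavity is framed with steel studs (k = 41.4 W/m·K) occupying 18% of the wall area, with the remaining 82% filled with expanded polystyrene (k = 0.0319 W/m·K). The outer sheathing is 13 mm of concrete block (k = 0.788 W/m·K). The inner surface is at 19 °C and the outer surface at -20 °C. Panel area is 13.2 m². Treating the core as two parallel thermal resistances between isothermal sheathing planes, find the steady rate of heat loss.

Sheathing layers in series; stud and cavity paths in parallel between them.
R_inner = 0.015/(0.116×13.2) = 0.009796 K/W
R_stud  = 0.14/(41.4×0.18×13.2) = 0.001423 K/W
R_cav   = 0.14/(0.0319×0.82×13.2) = 0.4055 K/W
1/R_core = 1/R_stud + 1/R_cav → R_core = 0.001418 K/W
R_outer = 0.013/(0.788×13.2) = 0.00125 K/W
R_total = 0.01246 K/W
Q = ΔT/R_total = 39/0.01246

Q ≈ 3130 W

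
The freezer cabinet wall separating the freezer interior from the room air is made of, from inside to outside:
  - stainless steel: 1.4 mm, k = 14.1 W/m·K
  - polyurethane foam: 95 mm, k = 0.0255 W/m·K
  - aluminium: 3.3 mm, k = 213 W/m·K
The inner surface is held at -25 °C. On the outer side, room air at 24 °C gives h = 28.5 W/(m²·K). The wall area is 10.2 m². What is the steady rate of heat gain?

Q ≈ 133 W

Series thermal resistances:
R_stainless steel = L/(kA) = 0.0014/(14.1×10.2) = 9.734×10^-6 K/W
R_polyurethane foam = L/(kA) = 0.095/(0.0255×10.2) = 0.3652 K/W
R_aluminium = L/(kA) = 0.0033/(213×10.2) = 1.519×10^-6 K/W
R_outer film = 1/(h_o·A) = 1/(28.5×10.2) = 0.00344 K/W
R_total = 0.3687 K/W
Q = ΔT / R_total = 49 / 0.3687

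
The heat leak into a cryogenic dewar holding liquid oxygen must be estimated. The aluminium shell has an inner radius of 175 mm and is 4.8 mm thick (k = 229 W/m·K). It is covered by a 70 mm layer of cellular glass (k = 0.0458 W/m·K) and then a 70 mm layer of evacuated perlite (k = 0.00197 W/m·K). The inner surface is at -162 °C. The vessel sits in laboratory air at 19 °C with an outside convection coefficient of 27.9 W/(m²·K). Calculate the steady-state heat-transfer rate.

Q ≈ 4.75 W

Spherical conduction: R = (1/r_in − 1/r_out)/(4πk) per layer; series-sum.
R_aluminium shell = (1/0.175 − 1/0.1798)/(4π×229) = 5.301×10^-5 K/W
R_cellular glass = (1/0.1798 − 1/0.2498)/(4π×0.0458) = 2.708 K/W
R_evacuated perlite = (1/0.2498 − 1/0.3198)/(4π×0.00197) = 35.4 K/W
R_outer film = 1/(h·4πr_o²) = 1/(27.9×4π×0.3198²) = 0.02789 K/W
R_total = 38.13 K/W
Q = ΔT/R_total = 181/38.13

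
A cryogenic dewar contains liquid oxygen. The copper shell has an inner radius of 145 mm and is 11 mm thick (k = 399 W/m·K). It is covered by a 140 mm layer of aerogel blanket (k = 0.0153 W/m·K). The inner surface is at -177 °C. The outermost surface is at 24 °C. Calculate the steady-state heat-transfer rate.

For a spherical shell R = (1/r₁ − 1/r₂)/(4πk); film R = 1/(h·4πr²). In series:
R_copper shell = (1/0.145 − 1/0.156)/(4π×399) = 9.699×10^-5 K/W
R_aerogel blanket = (1/0.156 − 1/0.296)/(4π×0.0153) = 15.77 K/W
R_total = 15.77 K/W
Q = ΔT/R_total = 201/15.77

Q ≈ 12.7 W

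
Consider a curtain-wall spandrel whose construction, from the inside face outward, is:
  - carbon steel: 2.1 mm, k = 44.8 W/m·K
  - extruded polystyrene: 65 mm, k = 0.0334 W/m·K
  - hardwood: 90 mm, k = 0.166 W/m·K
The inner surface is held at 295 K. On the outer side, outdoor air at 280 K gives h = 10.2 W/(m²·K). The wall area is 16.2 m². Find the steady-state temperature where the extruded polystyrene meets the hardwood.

Treating each layer as a thermal resistance in series:
R_carbon steel = L/(kA) = 0.0021/(44.8×16.2) = 2.894×10^-6 K/W
R_extruded polystyrene = L/(kA) = 0.065/(0.0334×16.2) = 0.1201 K/W
R_hardwood = L/(kA) = 0.09/(0.166×16.2) = 0.03347 K/W
R_outer film = 1/(h_o·A) = 1/(10.2×16.2) = 0.006052 K/W
R_total = 0.1597 K/W;  Q = ΔT/R_total = 15/0.1597 = 93.95 W
T_interface = T_inner − Q·ΣR(inner→interface) = 295 − 94×0.1201

T ≈ 284 K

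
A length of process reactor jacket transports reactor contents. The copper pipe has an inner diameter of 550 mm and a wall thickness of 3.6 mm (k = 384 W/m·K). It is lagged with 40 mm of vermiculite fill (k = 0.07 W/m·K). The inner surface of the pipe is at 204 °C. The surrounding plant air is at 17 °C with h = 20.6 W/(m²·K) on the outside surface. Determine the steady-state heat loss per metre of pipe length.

q′ ≈ 568 W/m

For a radial system each layer contributes R = ln(r_out/r_in)/(2πkL); films add R = 1/(hA).
R_copper pipe wall = ln(278.6/275)/(2π×384×1) = 5.391×10^-6 K/W
R_vermiculite fill = ln(318.6/278.6)/(2π×0.07×1) = 0.305 K/W
R_outer film = 1/(h_o·2πr_oL) = 1/(20.6×2π×0.3186×1) = 0.02425 K/W
R_total = 0.3293 K/W
Q = ΔT/R_total = 187/0.3293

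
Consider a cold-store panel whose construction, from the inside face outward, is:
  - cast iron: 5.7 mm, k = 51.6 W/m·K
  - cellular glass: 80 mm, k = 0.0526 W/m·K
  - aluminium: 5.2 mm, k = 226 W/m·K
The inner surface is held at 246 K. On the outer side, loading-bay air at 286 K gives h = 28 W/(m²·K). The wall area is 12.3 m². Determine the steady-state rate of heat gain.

Thermal resistances in series:
R_cast iron = L/(kA) = 0.0057/(51.6×12.3) = 8.981×10^-6 K/W
R_cellular glass = L/(kA) = 0.08/(0.0526×12.3) = 0.1237 K/W
R_aluminium = L/(kA) = 0.0052/(226×12.3) = 1.871×10^-6 K/W
R_outer film = 1/(h_o·A) = 1/(28×12.3) = 0.002904 K/W
R_total = 0.1266 K/W
Q = ΔT / R_total = 40 / 0.1266

Q ≈ 316 W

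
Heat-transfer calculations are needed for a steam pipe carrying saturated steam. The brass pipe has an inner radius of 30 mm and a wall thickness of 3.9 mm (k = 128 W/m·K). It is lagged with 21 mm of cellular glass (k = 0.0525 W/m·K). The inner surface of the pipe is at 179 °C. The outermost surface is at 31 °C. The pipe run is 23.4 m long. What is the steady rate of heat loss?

Cylindrical conduction, so R = ln(r₂/r₁)/(2πkL) per layer, in series:
R_brass pipe wall = ln(33.9/30)/(2π×128×23.4) = 6.494×10^-6 K/W
R_cellular glass = ln(54.9/33.9)/(2π×0.0525×23.4) = 0.06246 K/W
R_total = 0.06246 K/W
Q = ΔT/R_total = 148/0.06246

Q ≈ 2370 W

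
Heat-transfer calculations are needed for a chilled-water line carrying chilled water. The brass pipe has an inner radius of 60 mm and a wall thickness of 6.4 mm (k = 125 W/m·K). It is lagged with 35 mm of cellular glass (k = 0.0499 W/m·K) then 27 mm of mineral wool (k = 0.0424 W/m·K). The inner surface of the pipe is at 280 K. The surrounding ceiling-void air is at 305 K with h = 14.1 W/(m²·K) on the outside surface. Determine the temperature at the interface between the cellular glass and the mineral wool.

For a radial system each layer contributes R = ln(r_out/r_in)/(2πkL); films add R = 1/(hA).
R_brass pipe wall = ln(66.4/60)/(2π×125×1) = 1.29×10^-4 K/W
R_cellular glass = ln(101.4/66.4)/(2π×0.0499×1) = 1.35 K/W
R_mineral wool = ln(128.4/101.4)/(2π×0.0424×1) = 0.8862 K/W
R_outer film = 1/(h_o·2πr_oL) = 1/(14.1×2π×0.1284×1) = 0.08791 K/W
R_total = 2.325 K/W
Q = ΔT/R_total = 25/2.325
Q = 10.8 W/m
T_interface = T_inner + Q·ΣR(inner→interface) = 280 + 10.8×1.35

T ≈ 295 K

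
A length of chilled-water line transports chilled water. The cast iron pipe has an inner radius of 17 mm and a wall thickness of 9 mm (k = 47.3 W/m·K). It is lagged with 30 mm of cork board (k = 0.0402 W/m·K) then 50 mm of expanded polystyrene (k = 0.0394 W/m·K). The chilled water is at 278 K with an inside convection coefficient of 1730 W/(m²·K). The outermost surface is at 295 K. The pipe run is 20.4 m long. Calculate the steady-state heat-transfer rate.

For a radial system each layer contributes R = ln(r_out/r_in)/(2πkL); films add R = 1/(hA).
R_inner film = 1/(h_i·2πr₁L) = 1/(1730×2π×0.017×20.4) = 2.653×10^-4 K/W
R_cast iron pipe wall = ln(26/17)/(2π×47.3×20.4) = 7.008×10^-5 K/W
R_cork board = ln(56/26)/(2π×0.0402×20.4) = 0.1489 K/W
R_expanded polystyrene = ln(106/56)/(2π×0.0394×20.4) = 0.1263 K/W
R_total = 0.2756 K/W
Q = ΔT/R_total = 17/0.2756

Q ≈ 61.7 W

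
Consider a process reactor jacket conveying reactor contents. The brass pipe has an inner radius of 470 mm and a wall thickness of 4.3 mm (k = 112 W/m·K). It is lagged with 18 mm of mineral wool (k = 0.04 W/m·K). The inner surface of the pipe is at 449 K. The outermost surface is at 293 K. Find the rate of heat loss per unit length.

Per-layer cylindrical resistances, series-summed:
R_brass pipe wall = ln(474.3/470)/(2π×112×1) = 1.294×10^-5 K/W
R_mineral wool = ln(492.3/474.3)/(2π×0.04×1) = 0.1482 K/W
R_total = 0.1482 K/W
Q = ΔT/R_total = 156/0.1482

q′ ≈ 1050 W/m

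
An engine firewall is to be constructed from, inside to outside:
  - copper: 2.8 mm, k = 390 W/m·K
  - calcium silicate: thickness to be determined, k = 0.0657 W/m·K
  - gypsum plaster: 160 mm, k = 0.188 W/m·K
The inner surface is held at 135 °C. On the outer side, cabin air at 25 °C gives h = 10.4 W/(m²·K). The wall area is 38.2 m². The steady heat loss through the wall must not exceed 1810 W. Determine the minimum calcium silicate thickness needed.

Model the wall as resistances in series:
R_copper = L/(kA) = 0.0028/(390×38.2) = 1.879×10^-7 K/W
R_gypsum plaster = L/(kA) = 0.16/(0.188×38.2) = 0.02228 K/W
R_outer film = 1/(h_o·A) = 1/(10.4×38.2) = 0.002517 K/W
Sum of the known resistances R_other = 0.0248 K/W
Required total resistance R_tot = ΔT/Q_allow = 110/1810 = 0.06077 K/W
R_calcium silicate = R_tot − R_other = 0.03598 K/W
L = R·k·A = 0.03598×0.0657×38.2

L ≈ 90.3 mm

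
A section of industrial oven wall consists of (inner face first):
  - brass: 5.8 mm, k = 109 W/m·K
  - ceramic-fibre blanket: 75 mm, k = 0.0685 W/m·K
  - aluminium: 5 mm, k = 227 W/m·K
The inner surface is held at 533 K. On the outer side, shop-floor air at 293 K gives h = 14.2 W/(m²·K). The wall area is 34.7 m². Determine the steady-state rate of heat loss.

Using the resistance-network approach (series):
R_brass = L/(kA) = 0.0058/(109×34.7) = 1.533×10^-6 K/W
R_ceramic-fibre blanket = L/(kA) = 0.075/(0.0685×34.7) = 0.03155 K/W
R_aluminium = L/(kA) = 0.005/(227×34.7) = 6.348×10^-7 K/W
R_outer film = 1/(h_o·A) = 1/(14.2×34.7) = 0.002029 K/W
R_total = 0.03358 K/W
Q = ΔT / R_total = 240 / 0.03358

Q ≈ 7150 W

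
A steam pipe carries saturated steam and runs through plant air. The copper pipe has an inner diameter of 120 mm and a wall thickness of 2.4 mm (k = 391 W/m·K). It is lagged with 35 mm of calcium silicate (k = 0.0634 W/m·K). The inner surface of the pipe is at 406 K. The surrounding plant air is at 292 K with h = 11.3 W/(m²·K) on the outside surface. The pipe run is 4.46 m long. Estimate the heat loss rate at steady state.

Per-layer cylindrical resistances, series-summed:
R_copper pipe wall = ln(62.4/60)/(2π×391×4.46) = 3.58×10^-6 K/W
R_calcium silicate = ln(97.4/62.4)/(2π×0.0634×4.46) = 0.2506 K/W
R_outer film = 1/(h_o·2πr_oL) = 1/(11.3×2π×0.0974×4.46) = 0.03242 K/W
R_total = 0.283 K/W
Q = ΔT/R_total = 114/0.283

Q ≈ 403 W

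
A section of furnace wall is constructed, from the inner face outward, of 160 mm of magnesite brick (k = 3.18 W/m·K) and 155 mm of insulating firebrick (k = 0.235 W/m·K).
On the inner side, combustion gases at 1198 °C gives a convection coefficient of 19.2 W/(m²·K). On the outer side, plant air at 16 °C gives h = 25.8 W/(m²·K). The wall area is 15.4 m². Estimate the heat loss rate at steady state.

Treating each layer as a thermal resistance in series:
R_inner film = 1/(h_i·A) = 1/(19.2×15.4) = 0.003382 K/W
R_magnesite brick = L/(kA) = 0.16/(3.18×15.4) = 0.003267 K/W
R_insulating firebrick = L/(kA) = 0.155/(0.235×15.4) = 0.04283 K/W
R_outer film = 1/(h_o·A) = 1/(25.8×15.4) = 0.002517 K/W
R_total = 0.052 K/W
Q = ΔT / R_total = 1182 / 0.052

Q ≈ 22700 W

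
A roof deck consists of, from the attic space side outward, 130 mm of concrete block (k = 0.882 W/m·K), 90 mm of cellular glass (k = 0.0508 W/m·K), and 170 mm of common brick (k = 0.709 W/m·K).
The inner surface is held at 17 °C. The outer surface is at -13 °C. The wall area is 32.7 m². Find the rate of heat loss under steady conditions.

Q ≈ 454 W

Model the wall as resistances in series:
R_concrete block = L/(kA) = 0.13/(0.882×32.7) = 0.004507 K/W
R_cellular glass = L/(kA) = 0.09/(0.0508×32.7) = 0.05418 K/W
R_common brick = L/(kA) = 0.17/(0.709×32.7) = 0.007333 K/W
R_total = 0.06602 K/W
Q = ΔT / R_total = 30 / 0.06602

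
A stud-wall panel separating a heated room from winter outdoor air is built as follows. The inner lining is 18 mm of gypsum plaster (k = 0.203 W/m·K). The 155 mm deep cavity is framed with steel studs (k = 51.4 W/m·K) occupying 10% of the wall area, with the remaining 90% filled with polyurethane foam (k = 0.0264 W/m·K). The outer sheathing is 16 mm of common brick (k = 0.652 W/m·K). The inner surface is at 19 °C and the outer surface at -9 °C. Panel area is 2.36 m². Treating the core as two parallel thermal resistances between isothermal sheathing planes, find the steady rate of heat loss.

Q ≈ 461 W

Sheathing layers in series; stud and cavity paths in parallel between them.
R_inner = 0.018/(0.203×2.36) = 0.03757 K/W
R_stud  = 0.155/(51.4×0.1×2.36) = 0.01278 K/W
R_cav   = 0.155/(0.0264×0.9×2.36) = 2.764 K/W
1/R_core = 1/R_stud + 1/R_cav → R_core = 0.01272 K/W
R_outer = 0.016/(0.652×2.36) = 0.0104 K/W
R_total = 0.06069 K/W
Q = ΔT/R_total = 28/0.06069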